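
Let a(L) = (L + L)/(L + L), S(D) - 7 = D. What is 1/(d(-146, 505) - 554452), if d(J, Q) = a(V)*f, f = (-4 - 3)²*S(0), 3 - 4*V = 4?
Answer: -1/554109 ≈ -1.8047e-6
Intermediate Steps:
S(D) = 7 + D
V = -¼ (V = ¾ - ¼*4 = ¾ - 1 = -¼ ≈ -0.25000)
f = 343 (f = (-4 - 3)²*(7 + 0) = (-7)²*7 = 49*7 = 343)
a(L) = 1 (a(L) = (2*L)/((2*L)) = (2*L)*(1/(2*L)) = 1)
d(J, Q) = 343 (d(J, Q) = 1*343 = 343)
1/(d(-146, 505) - 554452) = 1/(343 - 554452) = 1/(-554109) = -1/554109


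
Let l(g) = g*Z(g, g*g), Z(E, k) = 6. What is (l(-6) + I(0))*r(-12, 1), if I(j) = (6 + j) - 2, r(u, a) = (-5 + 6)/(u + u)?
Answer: 4/3 ≈ 1.3333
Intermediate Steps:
r(u, a) = 1/(2*u)
I(j) = 4 + j
l(g) = 6*g (l(g) = g*6 = 6*g)
(l(-6) + I(0))*r(-12, 1) = (6*(-6) + (4 + 0))*((½)/(-12)) = (-36 + 4)*((½)*(-1/12)) = -32*(-1/24) = 4/3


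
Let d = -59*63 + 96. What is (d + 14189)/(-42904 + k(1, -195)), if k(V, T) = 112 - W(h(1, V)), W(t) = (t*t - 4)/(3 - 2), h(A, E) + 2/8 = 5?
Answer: -169088/684969 ≈ -0.24686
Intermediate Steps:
h(A, E) = 19/4 (h(A, E) = -¼ + 5 = 19/4)
W(t) = -4 + t² (W(t) = (t² - 4)/1 = (-4 + t²)*1 = -4 + t²)
d = -3621 (d = -3717 + 96 = -3621)
k(V, T) = 1495/16 (k(V, T) = 112 - (-4 + (19/4)²) = 112 - (-4 + 361/16) = 112 - 1*297/16 = 112 - 297/16 = 1495/16)
(d + 14189)/(-42904 + k(1, -195)) = (-3621 + 14189)/(-42904 + 1495/16) = 10568/(-684969/16) = 10568*(-16/684969) = -169088/684969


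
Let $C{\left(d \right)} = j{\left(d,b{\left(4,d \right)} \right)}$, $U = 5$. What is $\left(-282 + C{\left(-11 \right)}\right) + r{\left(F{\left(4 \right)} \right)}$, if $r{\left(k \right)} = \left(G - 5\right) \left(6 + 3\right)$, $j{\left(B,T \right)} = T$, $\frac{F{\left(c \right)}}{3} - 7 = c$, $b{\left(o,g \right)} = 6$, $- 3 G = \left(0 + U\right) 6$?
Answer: $-411$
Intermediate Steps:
$G = -10$ ($G = - \frac{\left(0 + 5\right) 6}{3} = - \frac{5 \cdot 6}{3} = \left(- \frac{1}{3}\right) 30 = -10$)
$F{\left(c \right)} = 21 + 3 c$
$C{\left(d \right)} = 6$
$r{\left(k \right)} = -135$ ($r{\left(k \right)} = \left(-10 - 5\right) \left(6 + 3\right) = \left(-15\right) 9 = -135$)
$\left(-282 + C{\left(-11 \right)}\right) + r{\left(F{\left(4 \right)} \right)} = \left(-282 + 6\right) - 135 = -276 - 135 = -411$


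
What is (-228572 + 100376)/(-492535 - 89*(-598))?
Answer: 128196/439313 ≈ 0.29181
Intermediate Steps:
(-228572 + 100376)/(-492535 - 89*(-598)) = -128196/(-492535 + 53222) = -128196/(-439313) = -128196*(-1/439313) = 128196/439313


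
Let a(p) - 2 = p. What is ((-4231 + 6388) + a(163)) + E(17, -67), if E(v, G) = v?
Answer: 2339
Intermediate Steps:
a(p) = 2 + p
((-4231 + 6388) + a(163)) + E(17, -67) = ((-4231 + 6388) + (2 + 163)) + 17 = (2157 + 165) + 17 = 2322 + 17 = 2339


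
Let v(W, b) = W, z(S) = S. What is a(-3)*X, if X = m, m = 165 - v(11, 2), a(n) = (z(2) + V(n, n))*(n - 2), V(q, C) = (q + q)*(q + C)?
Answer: -29260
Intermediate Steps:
V(q, C) = 2*q*(C + q) (V(q, C) = (2*q)*(C + q) = 2*q*(C + q))
a(n) = (-2 + n)*(2 + 4*n²) (a(n) = (2 + 2*n*(n + n))*(n - 2) = (2 + 2*n*(2*n))*(-2 + n) = (2 + 4*n²)*(-2 + n) = (-2 + n)*(2 + 4*n²))
m = 154 (m = 165 - 1*11 = 165 - 11 = 154)
X = 154
a(-3)*X = (-4 - 8*(-3)² + 2*(-3) + 4*(-3)³)*154 = (-4 - 8*9 - 6 + 4*(-27))*154 = (-4 - 72 - 6 - 108)*154 = -190*154 = -29260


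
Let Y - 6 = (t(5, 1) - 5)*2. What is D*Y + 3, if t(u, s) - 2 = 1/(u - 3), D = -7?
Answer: -4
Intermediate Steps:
t(u, s) = 2 + 1/(-3 + u) (t(u, s) = 2 + 1/(u - 3) = 2 + 1/(-3 + u))
Y = 1 (Y = 6 + ((-5 + 2*5)/(-3 + 5) - 5)*2 = 6 + ((-5 + 10)/2 - 5)*2 = 6 + ((½)*5 - 5)*2 = 6 + (5/2 - 5)*2 = 6 - 5/2*2 = 6 - 5 = 1)
D*Y + 3 = -7*1 + 3 = -7 + 3 = -4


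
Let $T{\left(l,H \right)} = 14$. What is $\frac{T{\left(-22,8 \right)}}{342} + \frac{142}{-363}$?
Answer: $- \frac{7247}{20691} \approx -0.35025$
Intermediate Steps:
$\frac{T{\left(-22,8 \right)}}{342} + \frac{142}{-363} = \frac{14}{342} + \frac{142}{-363} = 14 \cdot \frac{1}{342} + 142 \left(- \frac{1}{363}\right) = \frac{7}{171} - \frac{142}{363} = - \frac{7247}{20691}$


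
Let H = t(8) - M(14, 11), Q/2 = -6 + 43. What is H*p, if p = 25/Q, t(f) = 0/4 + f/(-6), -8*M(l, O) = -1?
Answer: -875/1776 ≈ -0.49268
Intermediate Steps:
M(l, O) = 1/8 (M(l, O) = -1/8*(-1) = 1/8)
Q = 74 (Q = 2*(-6 + 43) = 2*37 = 74)
t(f) = -f/6 (t(f) = 0*(1/4) + f*(-1/6) = 0 - f/6 = -f/6)
H = -35/24 (H = -1/6*8 - 1*1/8 = -4/3 - 1/8 = -35/24 ≈ -1.4583)
p = 25/74 ≈ 0.33784
H*p = -35/24*25/74 = -875/1776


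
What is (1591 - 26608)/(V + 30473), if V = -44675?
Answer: 8339/4734 ≈ 1.7615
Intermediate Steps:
(1591 - 26608)/(V + 30473) = (1591 - 26608)/(-44675 + 30473) = -25017/(-14202) = -25017*(-1/14202) = 8339/4734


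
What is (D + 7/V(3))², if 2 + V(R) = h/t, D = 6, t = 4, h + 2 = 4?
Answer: 16/9 ≈ 1.7778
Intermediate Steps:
h = 2 (h = -2 + 4 = 2)
V(R) = -3/2 (V(R) = -2 + 2/4 = -2 + 2*(¼) = -2 + ½ = -3/2)
(D + 7/V(3))² = (6 + 7/(-3/2))² = (6 + 7*(-⅔))² = (6 - 14/3)² = (4/3)² = 16/9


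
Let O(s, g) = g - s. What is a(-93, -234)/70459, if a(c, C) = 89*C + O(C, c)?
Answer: -20685/70459 ≈ -0.29357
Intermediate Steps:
a(c, C) = c + 88*C (a(c, C) = 89*C + (c - C) = c + 88*C)
a(-93, -234)/70459 = (-93 + 88*(-234))/70459 = (-93 - 20592)*(1/70459) = -20685*1/70459 = -20685/70459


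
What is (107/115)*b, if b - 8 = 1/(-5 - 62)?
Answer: 11449/1541 ≈ 7.4296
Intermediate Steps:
b = 535/67 (b = 8 + 1/(-5 - 62) = 8 + 1/(-67) = 8 - 1/67 = 535/67 ≈ 7.9851)
(107/115)*b = (107/115)*(535/67) = 11449/1541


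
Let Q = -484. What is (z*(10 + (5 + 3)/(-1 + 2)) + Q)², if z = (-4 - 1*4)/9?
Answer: 250000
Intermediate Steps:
z = -8/9 (z = (-4 - 4)*(⅑) = -8*⅑ = -8/9 ≈ -0.88889)
(z*(10 + (5 + 3)/(-1 + 2)) + Q)² = (-8*(10 + (5 + 3)/(-1 + 2))/9 - 484)² = (-8*(10 + 8/1)/9 - 484)² = (-8*(10 + 8*1)/9 - 484)² = (-8*(10 + 8)/9 - 484)² = (-8/9*18 - 484)² = (-16 - 484)² = (-500)² = 250000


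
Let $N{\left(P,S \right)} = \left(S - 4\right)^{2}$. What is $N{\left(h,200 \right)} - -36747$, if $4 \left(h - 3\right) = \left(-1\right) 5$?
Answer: $75163$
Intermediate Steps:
$h = \frac{7}{4}$ ($h = 3 + \frac{\left(-1\right) 5}{4} = 3 + \frac{1}{4} \left(-5\right) = 3 - \frac{5}{4} = \frac{7}{4} \approx 1.75$)
$N{\left(P,S \right)} = \left(-4 + S\right)^{2}$
$N{\left(h,200 \right)} - -36747 = \left(-4 + 200\right)^{2} - -36747 = 196^{2} + 36747 = 38416 + 36747 = 75163$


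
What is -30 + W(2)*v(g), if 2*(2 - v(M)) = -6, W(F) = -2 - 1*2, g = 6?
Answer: -50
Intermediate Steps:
W(F) = -4 (W(F) = -2 - 2 = -4)
v(M) = 5 (v(M) = 2 - ½*(-6) = 2 + 3 = 5)
-30 + W(2)*v(g) = -30 - 4*5 = -30 - 20 = -50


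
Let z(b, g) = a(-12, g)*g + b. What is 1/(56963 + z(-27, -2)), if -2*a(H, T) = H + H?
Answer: 1/56912 ≈ 1.7571e-5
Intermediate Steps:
a(H, T) = -H (a(H, T) = -(H + H)/2 = -H)
z(b, g) = b + 12*g (z(b, g) = (-1*(-12))*g + b = 12*g + b = b + 12*g)
1/(56963 + z(-27, -2)) = 1/(56963 + (-27 + 12*(-2))) = 1/(56963 + (-27 - 24)) = 1/(56963 - 51) = 1/56912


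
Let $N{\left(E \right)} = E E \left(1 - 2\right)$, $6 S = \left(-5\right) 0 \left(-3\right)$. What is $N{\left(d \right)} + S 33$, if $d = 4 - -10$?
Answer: $-196$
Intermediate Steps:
$S = 0$ ($S = \frac{\left(-5\right) 0 \left(-3\right)}{6} = \frac{0 \left(-3\right)}{6} = \frac{1}{6} \cdot 0 = 0$)
$d = 14$ ($d = 4 + 10 = 14$)
$N{\left(E \right)} = - E^{2}$ ($N{\left(E \right)} = E^{2} \left(1 - 2\right) = E^{2} \left(-1\right) = - E^{2}$)
$N{\left(d \right)} + S 33 = - 14^{2} + 0 \cdot 33 = \left(-1\right) 196 + 0 = -196 + 0 = -196$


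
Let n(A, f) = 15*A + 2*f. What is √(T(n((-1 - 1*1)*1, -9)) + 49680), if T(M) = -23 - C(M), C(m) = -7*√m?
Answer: √(49657 + 28*I*√3) ≈ 222.84 + 0.109*I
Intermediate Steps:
n(A, f) = 2*f + 15*A
T(M) = -23 + 7*√M (T(M) = -23 - (-7)*√M = -23 + 7*√M)
√(T(n((-1 - 1*1)*1, -9)) + 49680) = √((-23 + 7*√(2*(-9) + 15*((-1 - 1*1)*1))) + 49680) = √((-23 + 7*√(-18 + 15*((-1 - 1)*1))) + 49680) = √((-23 + 7*√(-18 + 15*(-2*1))) + 49680) = √((-23 + 7*√(-18 + 15*(-2))) + 49680) = √((-23 + 7*√(-18 - 30)) + 49680) = √((-23 + 7*√(-48)) + 49680) = √((-23 + 7*(4*I*√3)) + 49680) = √((-23 + 28*I*√3) + 49680) = √(49657 + 28*I*√3)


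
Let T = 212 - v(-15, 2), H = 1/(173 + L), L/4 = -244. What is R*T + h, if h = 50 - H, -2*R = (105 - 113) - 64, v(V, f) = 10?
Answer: 5879567/803 ≈ 7322.0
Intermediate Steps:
L = -976 (L = 4*(-244) = -976)
H = -1/803 (H = 1/(173 - 976) = 1/(-803) = -1/803 ≈ -0.0012453)
T = 202 (T = 212 - 1*10 = 212 - 10 = 202)
R = 36 (R = -((105 - 113) - 64)/2 = -(-8 - 64)/2 = -½*(-72) = 36)
h = 40151/803 (h = 50 - 1*(-1/803) = 50 + 1/803 = 40151/803 ≈ 50.001)
R*T + h = 36*202 + 40151/803 = 7272 + 40151/803 = 5879567/803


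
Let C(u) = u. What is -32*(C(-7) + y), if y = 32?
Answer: -800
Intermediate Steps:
-32*(C(-7) + y) = -32*(-7 + 32) = -32*25 = -800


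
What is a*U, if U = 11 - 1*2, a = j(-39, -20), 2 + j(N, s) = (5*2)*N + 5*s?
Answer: -4428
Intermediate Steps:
j(N, s) = -2 + 5*s + 10*N (j(N, s) = -2 + ((5*2)*N + 5*s) = -2 + (10*N + 5*s) = -2 + (5*s + 10*N) = -2 + 5*s + 10*N)
a = -492 (a = -2 + 5*(-20) + 10*(-39) = -2 - 100 - 390 = -492)
U = 9 (U = 11 - 2 = 9)
a*U = -492*9 = -4428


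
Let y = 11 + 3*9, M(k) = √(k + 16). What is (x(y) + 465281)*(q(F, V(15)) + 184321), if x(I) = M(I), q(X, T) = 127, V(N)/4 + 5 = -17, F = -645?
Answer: 85820149888 + 553344*√6 ≈ 8.5821e+10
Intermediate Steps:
M(k) = √(16 + k)
V(N) = -88 (V(N) = -20 + 4*(-17) = -20 - 68 = -88)
y = 38 (y = 11 + 27 = 38)
x(I) = √(16 + I)
(x(y) + 465281)*(q(F, V(15)) + 184321) = (√(16 + 38) + 465281)*(127 + 184321) = (√54 + 465281)*184448 = (3*√6 + 465281)*184448 = (465281 + 3*√6)*184448 = 85820149888 + 553344*√6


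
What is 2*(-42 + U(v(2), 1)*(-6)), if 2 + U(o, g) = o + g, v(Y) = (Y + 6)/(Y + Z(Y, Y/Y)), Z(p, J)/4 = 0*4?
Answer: -120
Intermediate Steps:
Z(p, J) = 0 (Z(p, J) = 4*(0*4) = 4*0 = 0)
v(Y) = (6 + Y)/Y (v(Y) = (Y + 6)/(Y + 0) = (6 + Y)/Y)
U(o, g) = -2 + g + o (U(o, g) = -2 + (o + g) = -2 + (g + o) = -2 + g + o)
2*(-42 + U(v(2), 1)*(-6)) = 2*(-42 + (-2 + 1 + (6 + 2)/2)*(-6)) = 2*(-42 + (-2 + 1 + (½)*8)*(-6)) = 2*(-42 + (-2 + 1 + 4)*(-6)) = 2*(-42 + 3*(-6)) = 2*(-42 - 18) = 2*(-60) = -120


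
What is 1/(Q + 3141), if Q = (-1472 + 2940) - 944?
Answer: 1/3665 ≈ 0.00027285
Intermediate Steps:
Q = 524 (Q = 1468 - 944 = 524)
1/(Q + 3141) = 1/(524 + 3141) = 1/3665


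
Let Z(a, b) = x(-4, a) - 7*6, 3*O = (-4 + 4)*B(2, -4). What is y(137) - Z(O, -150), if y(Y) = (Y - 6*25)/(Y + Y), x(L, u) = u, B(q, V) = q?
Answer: 11495/274 ≈ 41.953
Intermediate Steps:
O = 0 (O = ((-4 + 4)*2)/3 = (0*2)/3 = (⅓)*0 = 0)
Z(a, b) = -42 + a (Z(a, b) = a - 7*6 = a - 42 = -42 + a)
y(Y) = (-150 + Y)/(2*Y) (y(Y) = (Y - 150)/((2*Y)) = (-150 + Y)*(1/(2*Y)) = (-150 + Y)/(2*Y))
y(137) - Z(O, -150) = (½)*(-150 + 137)/137 - (-42 + 0) = (½)*(1/137)*(-13) - 1*(-42) = -13/274 + 42 = 11495/274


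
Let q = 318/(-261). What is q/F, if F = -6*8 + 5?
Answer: 106/3741 ≈ 0.028335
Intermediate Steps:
q = -106/87 (q = 318*(-1/261) = -106/87 ≈ -1.2184)
F = -43 (F = -48 + 5 = -43)
q/F = -106/87/(-43) = -106/87*(-1/43) = 106/3741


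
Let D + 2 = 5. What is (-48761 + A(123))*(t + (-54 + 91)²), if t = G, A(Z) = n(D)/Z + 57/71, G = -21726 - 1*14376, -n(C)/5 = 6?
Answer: 4930059121052/2911 ≈ 1.6936e+9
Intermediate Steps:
D = 3 (D = -2 + 5 = 3)
n(C) = -30 (n(C) = -5*6 = -30)
G = -36102 (G = -21726 - 14376 = -36102)
A(Z) = 57/71 - 30/Z (A(Z) = -30/Z + 57/71 = 57/71 - 30/Z)
t = -36102
(-48761 + A(123))*(t + (-54 + 91)²) = (-48761 + (57/71 - 30/123))*(-36102 + (-54 + 91)²) = (-48761 + (57/71 - 30*1/123))*(-36102 + 37²) = (-48761 + (57/71 - 10/41))*(-36102 + 1369) = (-48761 + 1627/2911)*(-34733) = -141941644/2911*(-34733) = 4930059121052/2911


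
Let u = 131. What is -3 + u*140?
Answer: 18337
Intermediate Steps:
-3 + u*140 = -3 + 131*140 = -3 + 18340 = 18337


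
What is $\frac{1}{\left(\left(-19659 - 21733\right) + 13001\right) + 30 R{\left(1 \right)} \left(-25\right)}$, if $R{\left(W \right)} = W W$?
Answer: $- \frac{1}{29141} \approx -3.4316 \cdot 10^{-5}$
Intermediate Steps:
$R{\left(W \right)} = W^{2}$
$\frac{1}{\left(\left(-19659 - 21733\right) + 13001\right) + 30 R{\left(1 \right)} \left(-25\right)} = \frac{1}{\left(\left(-19659 - 21733\right) + 13001\right) + 30 \cdot 1^{2} \left(-25\right)} = \frac{1}{\left(-41392 + 13001\right) + 30 \cdot 1 \left(-25\right)} = \frac{1}{-28391 + 30 \left(-25\right)} = \frac{1}{-28391 - 750} = \frac{1}{-29141} = - \frac{1}{29141}$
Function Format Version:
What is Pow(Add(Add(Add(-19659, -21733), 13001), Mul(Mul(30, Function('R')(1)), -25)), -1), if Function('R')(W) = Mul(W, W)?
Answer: Rational(-1, 29141) ≈ -3.4316e-5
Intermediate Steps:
Function('R')(W) = Pow(W, 2)
Pow(Add(Add(Add(-19659, -21733), 13001), Mul(Mul(30, Function('R')(1)), -25)), -1) = Pow(Add(Add(Add(-19659, -21733), 13001), Mul(Mul(30, Pow(1, 2)), -25)), -1) = Pow(Add(Add(-41392, 13001), Mul(Mul(30, 1), -25)), -1) = Pow(Add(-28391, Mul(30, -25)), -1) = Pow(Add(-28391, -750), -1) = Pow(-29141, -1) = Rational(-1, 29141)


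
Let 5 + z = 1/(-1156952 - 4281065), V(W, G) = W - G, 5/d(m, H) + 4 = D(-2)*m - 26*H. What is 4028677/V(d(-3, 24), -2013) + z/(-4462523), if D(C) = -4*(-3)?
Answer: 283475855628652992530/141643214994317933 ≈ 2001.3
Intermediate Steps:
D(C) = 12
d(m, H) = 5/(-4 - 26*H + 12*m) (d(m, H) = 5/(-4 + (12*m - 26*H)) = 5/(-4 + (-26*H + 12*m)) = 5/(-4 - 26*H + 12*m))
z = -27190086/5438017 (z = -5 + 1/(-1156952 - 4281065) = -5 + 1/(-5438017) = -5 - 1/5438017 = -27190086/5438017 ≈ -5.0000)
4028677/V(d(-3, 24), -2013) + z/(-4462523) = 4028677/(5/(2*(-2 - 13*24 + 6*(-3))) - 1*(-2013)) - 27190086/5438017/(-4462523) = 4028677/(5/(2*(-2 - 312 - 18)) + 2013) - 27190086/5438017*(-1/4462523) = 4028677/((5/2)/(-332) + 2013) + 118734/105970637279 = 4028677/((5/2)*(-1/332) + 2013) + 118734/105970637279 = 4028677/(-5/664 + 2013) + 118734/105970637279 = 4028677/(1336627/664) + 118734/105970637279 = 4028677*(664/1336627) + 118734/105970637279 = 2675041528/1336627 + 118734/105970637279 = 283475855628652992530/141643214994317933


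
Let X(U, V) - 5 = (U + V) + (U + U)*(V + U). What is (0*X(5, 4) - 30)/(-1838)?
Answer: 15/919 ≈ 0.016322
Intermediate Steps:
X(U, V) = 5 + U + V + 2*U*(U + V) (X(U, V) = 5 + ((U + V) + (U + U)*(V + U)) = 5 + ((U + V) + (2*U)*(U + V)) = 5 + ((U + V) + 2*U*(U + V)) = 5 + (U + V + 2*U*(U + V)) = 5 + U + V + 2*U*(U + V))
(0*X(5, 4) - 30)/(-1838) = (0*(5 + 5 + 4 + 2*5² + 2*5*4) - 30)/(-1838) = (0*(5 + 5 + 4 + 2*25 + 40) - 30)*(-1/1838) = (0*(5 + 5 + 4 + 50 + 40) - 30)*(-1/1838) = (0*104 - 30)*(-1/1838) = (0 - 30)*(-1/1838) = -30*(-1/1838) = 15/919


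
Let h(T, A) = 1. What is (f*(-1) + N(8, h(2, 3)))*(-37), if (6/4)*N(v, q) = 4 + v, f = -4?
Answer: -444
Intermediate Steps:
N(v, q) = 8/3 + 2*v/3 (N(v, q) = 2*(4 + v)/3 = 8/3 + 2*v/3)
(f*(-1) + N(8, h(2, 3)))*(-37) = (-4*(-1) + (8/3 + (⅔)*8))*(-37) = (4 + (8/3 + 16/3))*(-37) = (4 + 8)*(-37) = 12*(-37) = -444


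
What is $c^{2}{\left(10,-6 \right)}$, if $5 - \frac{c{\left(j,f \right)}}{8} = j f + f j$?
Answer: $1000000$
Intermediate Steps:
$c{\left(j,f \right)} = 40 - 16 f j$ ($c{\left(j,f \right)} = 40 - 8 \left(j f + f j\right) = 40 - 8 \left(f j + f j\right) = 40 - 8 \cdot 2 f j = 40 - 16 f j$)
$c^{2}{\left(10,-6 \right)} = \left(40 - \left(-96\right) 10\right)^{2} = \left(40 + 960\right)^{2} = 1000^{2} = 1000000$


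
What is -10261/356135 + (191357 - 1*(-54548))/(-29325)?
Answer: -41353544/4914663 ≈ -8.4143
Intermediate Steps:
-10261/356135 + (191357 - 1*(-54548))/(-29325) = -10261*1/356135 + (191357 + 54548)*(-1/29325) = -10261/356135 + 245905*(-1/29325) = -10261/356135 - 2893/345 = -41353544/4914663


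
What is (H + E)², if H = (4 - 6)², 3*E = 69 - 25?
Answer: 3136/9 ≈ 348.44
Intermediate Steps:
E = 44/3 (E = (69 - 25)/3 = (⅓)*44 = 44/3 ≈ 14.667)
H = 4 (H = (-2)² = 4)
(H + E)² = (4 + 44/3)² = (56/3)² = 3136/9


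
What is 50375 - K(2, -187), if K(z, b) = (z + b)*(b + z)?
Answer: 16150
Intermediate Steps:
K(z, b) = (b + z)² (K(z, b) = (b + z)*(b + z) = (b + z)²)
50375 - K(2, -187) = 50375 - (-187 + 2)² = 50375 - 1*(-185)² = 50375 - 1*34225 = 50375 - 34225 = 16150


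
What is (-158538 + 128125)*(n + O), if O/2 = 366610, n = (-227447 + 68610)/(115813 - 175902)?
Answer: -1339954670677221/60089 ≈ -2.2300e+10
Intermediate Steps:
n = 158837/60089 (n = -158837/(-60089) = -158837*(-1/60089) = 158837/60089 ≈ 2.6434)
O = 733220 (O = 2*366610 = 733220)
(-158538 + 128125)*(n + O) = (-158538 + 128125)*(158837/60089 + 733220) = -30413*44058615417/60089 = -1339954670677221/60089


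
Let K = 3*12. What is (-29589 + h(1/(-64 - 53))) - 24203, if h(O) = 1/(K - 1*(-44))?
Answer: -4303359/80 ≈ -53792.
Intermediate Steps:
K = 36
h(O) = 1/80 (h(O) = 1/(36 - 1*(-44)) = 1/(36 + 44) = 1/80)
(-29589 + h(1/(-64 - 53))) - 24203 = (-29589 + 1/80) - 24203 = -2367119/80 - 24203 = -4303359/80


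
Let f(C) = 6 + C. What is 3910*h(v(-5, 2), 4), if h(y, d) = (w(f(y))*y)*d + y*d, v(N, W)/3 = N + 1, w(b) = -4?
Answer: 563040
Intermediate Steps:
v(N, W) = 3 + 3*N (v(N, W) = 3*(N + 1) = 3*(1 + N) = 3 + 3*N)
h(y, d) = -3*d*y (h(y, d) = (-4*y)*d + y*d = -4*d*y + d*y = -3*d*y)
3910*h(v(-5, 2), 4) = 3910*(-3*4*(3 + 3*(-5))) = 3910*(-3*4*(3 - 15)) = 3910*(-3*4*(-12)) = 3910*144 = 563040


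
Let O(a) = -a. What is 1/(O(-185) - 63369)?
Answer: -1/63184 ≈ -1.5827e-5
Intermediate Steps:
1/(O(-185) - 63369) = 1/(-1*(-185) - 63369) = 1/(185 - 63369) = 1/(-63184) = -1/63184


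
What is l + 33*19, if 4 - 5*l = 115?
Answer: 3024/5 ≈ 604.80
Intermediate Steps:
l = -111/5 (l = ⅘ - ⅕*115 = ⅘ - 23 = -111/5 ≈ -22.200)
l + 33*19 = -111/5 + 33*19 = -111/5 + 627 = 3024/5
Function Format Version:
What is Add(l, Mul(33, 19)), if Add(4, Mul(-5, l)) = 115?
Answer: Rational(3024, 5) ≈ 604.80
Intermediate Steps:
l = Rational(-111, 5) (l = Add(Rational(4, 5), Mul(Rational(-1, 5), 115)) = Add(Rational(4, 5), -23) = Rational(-111, 5) ≈ -22.200)
Add(l, Mul(33, 19)) = Add(Rational(-111, 5), Mul(33, 19)) = Add(Rational(-111, 5), 627) = Rational(3024, 5)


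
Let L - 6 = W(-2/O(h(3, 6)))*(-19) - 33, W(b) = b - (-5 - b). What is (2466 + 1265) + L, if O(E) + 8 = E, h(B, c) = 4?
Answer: 3590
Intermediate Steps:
O(E) = -8 + E
W(b) = 5 + 2*b (W(b) = b + (5 + b) = 5 + 2*b)
L = -141 (L = 6 + ((5 + 2*(-2/(-8 + 4)))*(-19) - 33) = 6 + ((5 + 2*(-2/(-4)))*(-19) - 33) = 6 + ((5 + 2*(-2*(-1/4)))*(-19) - 33) = 6 + ((5 + 2*(1/2))*(-19) - 33) = 6 + ((5 + 1)*(-19) - 33) = 6 + (6*(-19) - 33) = 6 + (-114 - 33) = 6 - 147 = -141)
(2466 + 1265) + L = (2466 + 1265) - 141 = 3731 - 141 = 3590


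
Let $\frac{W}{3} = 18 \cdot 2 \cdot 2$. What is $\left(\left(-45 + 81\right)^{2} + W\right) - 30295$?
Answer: $-28783$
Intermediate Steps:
$W = 216$ ($W = 3 \cdot 18 \cdot 2 \cdot 2 = 3 \cdot 36 \cdot 2 = 3 \cdot 72 = 216$)
$\left(\left(-45 + 81\right)^{2} + W\right) - 30295 = \left(\left(-45 + 81\right)^{2} + 216\right) - 30295 = \left(36^{2} + 216\right) - 30295 = \left(1296 + 216\right) - 30295 = 1512 - 30295 = -28783$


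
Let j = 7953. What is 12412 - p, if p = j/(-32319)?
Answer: 133717127/10773 ≈ 12412.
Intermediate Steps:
p = -2651/10773 (p = 7953/(-32319) = 7953*(-1/32319) = -2651/10773 ≈ -0.24608)
12412 - p = 12412 - 1*(-2651/10773) = 12412 + 2651/10773 = 133717127/10773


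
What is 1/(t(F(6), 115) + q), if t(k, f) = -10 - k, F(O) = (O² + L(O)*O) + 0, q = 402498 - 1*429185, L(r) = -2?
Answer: -1/26721 ≈ -3.7424e-5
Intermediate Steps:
q = -26687 (q = 402498 - 429185 = -26687)
F(O) = O² - 2*O (F(O) = (O² - 2*O) + 0 = O² - 2*O)
1/(t(F(6), 115) + q) = 1/((-10 - 6*(-2 + 6)) - 26687) = 1/((-10 - 6*4) - 26687) = 1/((-10 - 1*24) - 26687) = 1/((-10 - 24) - 26687) = 1/(-34 - 26687) = 1/(-26721) = -1/26721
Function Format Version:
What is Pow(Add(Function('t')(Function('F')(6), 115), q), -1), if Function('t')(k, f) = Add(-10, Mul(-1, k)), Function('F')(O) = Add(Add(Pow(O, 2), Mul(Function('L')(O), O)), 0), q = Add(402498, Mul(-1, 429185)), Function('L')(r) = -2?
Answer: Rational(-1, 26721) ≈ -3.7424e-5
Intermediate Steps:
q = -26687 (q = Add(402498, -429185) = -26687)
Function('F')(O) = Add(Pow(O, 2), Mul(-2, O)) (Function('F')(O) = Add(Add(Pow(O, 2), Mul(-2, O)), 0) = Add(Pow(O, 2), Mul(-2, O)))
Pow(Add(Function('t')(Function('F')(6), 115), q), -1) = Pow(Add(Add(-10, Mul(-1, Mul(6, Add(-2, 6)))), -26687), -1) = Pow(Add(Add(-10, Mul(-1, Mul(6, 4))), -26687), -1) = Pow(Add(Add(-10, Mul(-1, 24)), -26687), -1) = Pow(Add(Add(-10, -24), -26687), -1) = Pow(Add(-34, -26687), -1) = Pow(-26721, -1) = Rational(-1, 26721)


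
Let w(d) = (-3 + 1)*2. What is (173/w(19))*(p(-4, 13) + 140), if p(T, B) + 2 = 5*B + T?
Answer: -34427/4 ≈ -8606.8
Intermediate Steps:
w(d) = -4 (w(d) = -2*2 = -4)
p(T, B) = -2 + T + 5*B (p(T, B) = -2 + (5*B + T) = -2 + (T + 5*B) = -2 + T + 5*B)
(173/w(19))*(p(-4, 13) + 140) = (173/(-4))*((-2 - 4 + 5*13) + 140) = (173*(-¼))*((-2 - 4 + 65) + 140) = -173*(59 + 140)/4 = -173/4*199 = -34427/4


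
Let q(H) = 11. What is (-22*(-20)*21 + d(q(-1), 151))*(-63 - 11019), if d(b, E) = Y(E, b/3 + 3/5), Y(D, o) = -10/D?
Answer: -15461938860/151 ≈ -1.0240e+8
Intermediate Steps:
d(b, E) = -10/E
(-22*(-20)*21 + d(q(-1), 151))*(-63 - 11019) = (-22*(-20)*21 - 10/151)*(-63 - 11019) = (440*21 - 10*1/151)*(-11082) = (9240 - 10/151)*(-11082) = (1395230/151)*(-11082) = -15461938860/151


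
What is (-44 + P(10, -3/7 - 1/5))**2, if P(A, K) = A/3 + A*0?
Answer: 14884/9 ≈ 1653.8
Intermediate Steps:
P(A, K) = A/3 (P(A, K) = A*(1/3) + 0 = A/3 + 0 = A/3)
(-44 + P(10, -3/7 - 1/5))**2 = (-44 + (1/3)*10)**2 = (-44 + 10/3)**2 = (-122/3)**2 = 14884/9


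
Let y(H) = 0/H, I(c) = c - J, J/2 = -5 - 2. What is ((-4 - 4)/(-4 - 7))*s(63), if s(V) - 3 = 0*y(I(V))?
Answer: 24/11 ≈ 2.1818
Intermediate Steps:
J = -14 (J = 2*(-5 - 2) = 2*(-7) = -14)
I(c) = 14 + c (I(c) = c - 1*(-14) = c + 14 = 14 + c)
y(H) = 0
s(V) = 3 (s(V) = 3 + 0*0 = 3 + 0 = 3)
((-4 - 4)/(-4 - 7))*s(63) = ((-4 - 4)/(-4 - 7))*3 = -8/(-11)*3 = -8*(-1/11)*3 = (8/11)*3 = 24/11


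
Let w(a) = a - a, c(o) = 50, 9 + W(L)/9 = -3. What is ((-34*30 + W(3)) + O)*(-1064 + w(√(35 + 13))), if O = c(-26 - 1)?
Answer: 1146992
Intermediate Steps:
W(L) = -108 (W(L) = -81 + 9*(-3) = -81 - 27 = -108)
O = 50
w(a) = 0
((-34*30 + W(3)) + O)*(-1064 + w(√(35 + 13))) = ((-34*30 - 108) + 50)*(-1064 + 0) = ((-1020 - 108) + 50)*(-1064) = (-1128 + 50)*(-1064) = -1078*(-1064) = 1146992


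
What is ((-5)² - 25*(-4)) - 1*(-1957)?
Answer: 2082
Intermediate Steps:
((-5)² - 25*(-4)) - 1*(-1957) = (25 + 100) + 1957 = 125 + 1957 = 2082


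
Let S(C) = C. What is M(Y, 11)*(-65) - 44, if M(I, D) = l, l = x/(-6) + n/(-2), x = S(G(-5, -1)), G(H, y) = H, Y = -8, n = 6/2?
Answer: -⅔ ≈ -0.66667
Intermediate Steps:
n = 3 (n = 6*(½) = 3)
x = -5
l = -⅔ (l = -5/(-6) + 3/(-2) = -5*(-⅙) + 3*(-½) = ⅚ - 3/2 = -⅔ ≈ -0.66667)
M(I, D) = -⅔
M(Y, 11)*(-65) - 44 = -⅔*(-65) - 44 = 130/3 - 44 = -⅔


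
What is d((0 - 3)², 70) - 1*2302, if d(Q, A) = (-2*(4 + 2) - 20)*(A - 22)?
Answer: -3838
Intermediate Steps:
d(Q, A) = 704 - 32*A (d(Q, A) = (-2*6 - 20)*(-22 + A) = (-12 - 20)*(-22 + A) = -32*(-22 + A) = 704 - 32*A)
d((0 - 3)², 70) - 1*2302 = (704 - 32*70) - 1*2302 = (704 - 2240) - 2302 = -1536 - 2302 = -3838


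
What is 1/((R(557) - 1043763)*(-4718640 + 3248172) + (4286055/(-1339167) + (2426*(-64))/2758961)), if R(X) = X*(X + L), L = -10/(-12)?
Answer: 1231569841829/1327541550281410217668957 ≈ 9.2771e-13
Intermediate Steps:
L = ⅚ (L = -10*(-1/12) = ⅚ ≈ 0.83333)
R(X) = X*(⅚ + X) (R(X) = X*(X + ⅚) = X*(⅚ + X))
1/((R(557) - 1043763)*(-4718640 + 3248172) + (4286055/(-1339167) + (2426*(-64))/2758961)) = 1/(((⅙)*557*(5 + 6*557) - 1043763)*(-4718640 + 3248172) + (4286055/(-1339167) + (2426*(-64))/2758961)) = 1/(((⅙)*557*(5 + 3342) - 1043763)*(-1470468) + (4286055*(-1/1339167) - 155264*1/2758961)) = 1/(((⅙)*557*3347 - 1043763)*(-1470468) + (-1428685/446389 - 155264/2758961)) = 1/((1864279/6 - 1043763)*(-1470468) - 4010994337981/1231569841829) = 1/(-4398299/6*(-1470468) - 4010994337981/1231569841829) = 1/(1077926322322 - 4010994337981/1231569841829) = 1/(1327541550281410217668957/1231569841829) = 1231569841829/1327541550281410217668957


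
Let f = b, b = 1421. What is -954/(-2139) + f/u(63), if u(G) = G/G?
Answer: 1013491/713 ≈ 1421.4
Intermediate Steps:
f = 1421
u(G) = 1
-954/(-2139) + f/u(63) = -954/(-2139) + 1421/1 = -954*(-1/2139) + 1421*1 = 318/713 + 1421 = 1013491/713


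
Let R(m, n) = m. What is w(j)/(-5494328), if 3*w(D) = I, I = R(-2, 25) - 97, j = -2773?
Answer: 33/5494328 ≈ 6.0062e-6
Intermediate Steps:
I = -99 (I = -2 - 97 = -99)
w(D) = -33 (w(D) = (⅓)*(-99) = -33)
w(j)/(-5494328) = -33/(-5494328) = -33*(-1/5494328) = 33/5494328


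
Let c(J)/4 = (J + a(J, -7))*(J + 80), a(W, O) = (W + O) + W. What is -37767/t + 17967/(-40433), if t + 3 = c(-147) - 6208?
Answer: -1190876654/1534472783 ≈ -0.77608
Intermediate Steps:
a(W, O) = O + 2*W (a(W, O) = (O + W) + W = O + 2*W)
c(J) = 4*(-7 + 3*J)*(80 + J) (c(J) = 4*((J + (-7 + 2*J))*(J + 80)) = 4*((-7 + 3*J)*(80 + J)) = 4*(-7 + 3*J)*(80 + J))
t = 113853 (t = -3 + ((-2240 + 12*(-147)**2 + 932*(-147)) - 6208) = -3 + ((-2240 + 12*21609 - 137004) - 6208) = -3 + ((-2240 + 259308 - 137004) - 6208) = -3 + (120064 - 6208) = -3 + 113856 = 113853)
-37767/t + 17967/(-40433) = -37767/113853 + 17967/(-40433) = -37767*1/113853 + 17967*(-1/40433) = -12589/37951 - 17967/40433 = -1190876654/1534472783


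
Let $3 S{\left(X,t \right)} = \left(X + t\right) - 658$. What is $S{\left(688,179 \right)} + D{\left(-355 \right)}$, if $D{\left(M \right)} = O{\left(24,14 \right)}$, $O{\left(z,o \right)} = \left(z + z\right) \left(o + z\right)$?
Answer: $\frac{5681}{3} \approx 1893.7$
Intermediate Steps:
$O{\left(z,o \right)} = 2 z \left(o + z\right)$
$S{\left(X,t \right)} = - \frac{658}{3} + \frac{X}{3} + \frac{t}{3}$ ($S{\left(X,t \right)} = \frac{\left(X + t\right) - 658}{3} = \frac{-658 + X + t}{3} = - \frac{658}{3} + \frac{X}{3} + \frac{t}{3}$)
$D{\left(M \right)} = 1824$ ($D{\left(M \right)} = 2 \cdot 24 \left(14 + 24\right) = 2 \cdot 24 \cdot 38 = 1824$)
$S{\left(688,179 \right)} + D{\left(-355 \right)} = \left(- \frac{658}{3} + \frac{1}{3} \cdot 688 + \frac{1}{3} \cdot 179\right) + 1824 = \left(- \frac{658}{3} + \frac{688}{3} + \frac{179}{3}\right) + 1824 = \frac{209}{3} + 1824 = \frac{5681}{3}$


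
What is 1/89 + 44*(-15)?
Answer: -58739/89 ≈ -659.99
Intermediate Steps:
1/89 + 44*(-15) = 1/89 - 660 = -58739/89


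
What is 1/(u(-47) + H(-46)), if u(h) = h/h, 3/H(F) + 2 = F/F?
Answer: -½ ≈ -0.50000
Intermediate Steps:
H(F) = -3 (H(F) = 3/(-2 + F/F) = 3/(-2 + 1) = 3/(-1) = 3*(-1) = -3)
u(h) = 1
1/(u(-47) + H(-46)) = 1/(1 - 3) = 1/(-2) = -½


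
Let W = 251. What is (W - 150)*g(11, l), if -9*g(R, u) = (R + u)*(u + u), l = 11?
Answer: -48884/9 ≈ -5431.6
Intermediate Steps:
g(R, u) = -2*u*(R + u)/9 (g(R, u) = -(R + u)*(u + u)/9 = -(R + u)*2*u/9 = -2*u*(R + u)/9)
(W - 150)*g(11, l) = (251 - 150)*(-2/9*11*(11 + 11)) = 101*(-2/9*11*22) = 101*(-484/9) = -48884/9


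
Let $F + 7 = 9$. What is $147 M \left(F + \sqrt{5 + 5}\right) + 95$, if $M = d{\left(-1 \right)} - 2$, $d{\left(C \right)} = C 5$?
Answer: $-1963 - 1029 \sqrt{10} \approx -5217.0$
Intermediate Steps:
$F = 2$ ($F = -7 + 9 = 2$)
$d{\left(C \right)} = 5 C$
$M = -7$ ($M = 5 \left(-1\right) - 2 = -5 - 2 = -7$)
$147 M \left(F + \sqrt{5 + 5}\right) + 95 = 147 \left(- 7 \left(2 + \sqrt{5 + 5}\right)\right) + 95 = 147 \left(- 7 \left(2 + \sqrt{10}\right)\right) + 95 = 147 \left(-14 - 7 \sqrt{10}\right) + 95 = \left(-2058 - 1029 \sqrt{10}\right) + 95 = -1963 - 1029 \sqrt{10}$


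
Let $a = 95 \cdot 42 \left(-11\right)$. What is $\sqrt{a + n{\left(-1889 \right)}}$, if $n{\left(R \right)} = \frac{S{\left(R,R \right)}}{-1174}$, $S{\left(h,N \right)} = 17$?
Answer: $\frac{i \sqrt{60492553598}}{1174} \approx 209.5 i$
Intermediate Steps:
$a = -43890$ ($a = 95 \left(-462\right) = -43890$)
$n{\left(R \right)} = - \frac{17}{1174}$ ($n{\left(R \right)} = \frac{17}{-1174} = 17 \left(- \frac{1}{1174}\right) = - \frac{17}{1174}$)
$\sqrt{a + n{\left(-1889 \right)}} = \sqrt{-43890 - \frac{17}{1174}} = \sqrt{- \frac{51526877}{1174}} = \frac{i \sqrt{60492553598}}{1174}$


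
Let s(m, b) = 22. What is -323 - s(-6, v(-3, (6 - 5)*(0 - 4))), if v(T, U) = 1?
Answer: -345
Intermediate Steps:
-323 - s(-6, v(-3, (6 - 5)*(0 - 4))) = -323 - 1*22 = -323 - 22 = -345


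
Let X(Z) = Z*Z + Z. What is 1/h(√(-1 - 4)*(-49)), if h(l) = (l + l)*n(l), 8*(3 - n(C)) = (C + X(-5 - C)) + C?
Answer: 4*√5/(245*(-12009*I + 539*√5)) ≈ 3.0206e-7 + 3.0097e-6*I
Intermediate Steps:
X(Z) = Z + Z² (X(Z) = Z² + Z = Z + Z²)
n(C) = 3 - C/4 - (-5 - C)*(-4 - C)/8 (n(C) = 3 - ((C + (-5 - C)*(1 + (-5 - C))) + C)/8 = 3 - ((C + (-5 - C)*(-4 - C)) + C)/8 = 3 - (2*C + (-5 - C)*(-4 - C))/8 = 3 + (-C/4 - (-5 - C)*(-4 - C)/8) = 3 - C/4 - (-5 - C)*(-4 - C)/8)
h(l) = 2*l*(½ - 11*l/8 - l²/8) (h(l) = (l + l)*(½ - 11*l/8 - l²/8) = (2*l)*(½ - 11*l/8 - l²/8) = 2*l*(½ - 11*l/8 - l²/8))
1/h(√(-1 - 4)*(-49)) = 1/((√(-1 - 4)*(-49))*(4 - (√(-1 - 4)*(-49))² - 11*√(-1 - 4)*(-49))/4) = 1/((√(-5)*(-49))*(4 - (√(-5)*(-49))² - 11*√(-5)*(-49))/4) = 1/(((I*√5)*(-49))*(4 - ((I*√5)*(-49))² - 11*I*√5*(-49))/4) = 1/((-49*I*√5)*(4 - (-49*I*√5)² - (-539)*I*√5)/4) = 1/((-49*I*√5)*(4 - 1*(-12005) + 539*I*√5)/4) = 1/((-49*I*√5)*(4 + 12005 + 539*I*√5)/4) = 1/((-49*I*√5)*(12009 + 539*I*√5)/4) = 1/(-49*I*√5*(12009 + 539*I*√5)/4) = 4*I*√5/(245*(12009 + 539*I*√5))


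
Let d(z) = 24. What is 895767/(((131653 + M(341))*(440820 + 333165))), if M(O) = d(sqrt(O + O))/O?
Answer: 101818849/11582349357515 ≈ 8.7909e-6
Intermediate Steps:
M(O) = 24/O
895767/(((131653 + M(341))*(440820 + 333165))) = 895767/(((131653 + 24/341)*(440820 + 333165))) = 895767/(((131653 + 24*(1/341))*773985)) = 895767/(((131653 + 24/341)*773985)) = 895767/(((44893697/341)*773985)) = 895767/(34747048072545/341) = 895767*(341/34747048072545) = 101818849/11582349357515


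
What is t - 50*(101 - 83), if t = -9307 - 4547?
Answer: -14754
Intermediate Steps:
t = -13854
t - 50*(101 - 83) = -13854 - 50*(101 - 83) = -13854 - 50*18 = -13854 - 1*900 = -13854 - 900 = -14754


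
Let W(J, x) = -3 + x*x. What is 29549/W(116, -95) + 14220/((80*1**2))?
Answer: 251263/1388 ≈ 181.03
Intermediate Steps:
W(J, x) = -3 + x**2
29549/W(116, -95) + 14220/((80*1**2)) = 29549/(-3 + (-95)**2) + 14220/((80*1**2)) = 29549/(-3 + 9025) + 14220/((80*1)) = 29549/9022 + 14220/80 = 29549*(1/9022) + 14220*(1/80) = 2273/694 + 711/4 = 251263/1388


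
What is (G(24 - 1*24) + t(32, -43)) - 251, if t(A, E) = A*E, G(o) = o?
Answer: -1627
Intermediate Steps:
(G(24 - 1*24) + t(32, -43)) - 251 = ((24 - 1*24) + 32*(-43)) - 251 = ((24 - 24) - 1376) - 251 = (0 - 1376) - 251 = -1376 - 251 = -1627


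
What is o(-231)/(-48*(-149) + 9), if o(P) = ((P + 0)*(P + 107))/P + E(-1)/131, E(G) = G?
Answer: -5415/312697 ≈ -0.017317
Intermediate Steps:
o(P) = 14016/131 + P (o(P) = ((P + 0)*(P + 107))/P - 1/131 = (P*(107 + P))/P - 1*1/131 = (107 + P) - 1/131 = 14016/131 + P)
o(-231)/(-48*(-149) + 9) = (14016/131 - 231)/(-48*(-149) + 9) = -16245/(131*(7152 + 9)) = -16245/131/7161 = -16245/131*1/7161 = -5415/312697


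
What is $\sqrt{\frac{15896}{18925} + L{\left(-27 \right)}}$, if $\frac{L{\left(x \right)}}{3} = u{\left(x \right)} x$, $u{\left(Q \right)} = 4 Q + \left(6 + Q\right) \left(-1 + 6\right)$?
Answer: $\frac{\sqrt{247182393197}}{3785} \approx 131.35$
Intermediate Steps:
$u{\left(Q \right)} = 30 + 9 Q$ ($u{\left(Q \right)} = 4 Q + \left(6 + Q\right) 5 = 4 Q + \left(30 + 5 Q\right) = 30 + 9 Q$)
$L{\left(x \right)} = 3 x \left(30 + 9 x\right)$ ($L{\left(x \right)} = 3 \left(30 + 9 x\right) x = 3 x \left(30 + 9 x\right)$)
$\sqrt{\frac{15896}{18925} + L{\left(-27 \right)}} = \sqrt{\frac{15896}{18925} + 9 \left(-27\right) \left(10 + 3 \left(-27\right)\right)} = \sqrt{15896 \cdot \frac{1}{18925} + 9 \left(-27\right) \left(10 - 81\right)} = \sqrt{\frac{15896}{18925} + 9 \left(-27\right) \left(-71\right)} = \sqrt{\frac{15896}{18925} + 17253} = \sqrt{\frac{326528921}{18925}} = \frac{\sqrt{247182393197}}{3785}$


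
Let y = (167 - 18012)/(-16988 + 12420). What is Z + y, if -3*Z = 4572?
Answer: -6943787/4568 ≈ -1520.1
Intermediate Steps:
Z = -1524 (Z = -⅓*4572 = -1524)
y = 17845/4568 (y = -17845/(-4568) = -17845*(-1/4568) = 17845/4568 ≈ 3.9065)
Z + y = -1524 + 17845/4568 = -6943787/4568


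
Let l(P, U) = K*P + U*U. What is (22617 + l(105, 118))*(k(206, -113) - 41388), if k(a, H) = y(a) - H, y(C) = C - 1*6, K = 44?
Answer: -1690688075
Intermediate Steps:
y(C) = -6 + C (y(C) = C - 6 = -6 + C)
k(a, H) = -6 + a - H (k(a, H) = (-6 + a) - H = -6 + a - H)
l(P, U) = U² + 44*P (l(P, U) = 44*P + U*U = 44*P + U² = U² + 44*P)
(22617 + l(105, 118))*(k(206, -113) - 41388) = (22617 + (118² + 44*105))*((-6 + 206 - 1*(-113)) - 41388) = (22617 + (13924 + 4620))*((-6 + 206 + 113) - 41388) = (22617 + 18544)*(313 - 41388) = 41161*(-41075) = -1690688075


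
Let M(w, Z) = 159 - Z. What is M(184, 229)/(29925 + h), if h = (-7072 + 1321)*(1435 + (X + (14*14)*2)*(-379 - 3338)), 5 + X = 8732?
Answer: -10/27846254259 ≈ -3.5911e-10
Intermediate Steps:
X = 8727 (X = -5 + 8732 = 8727)
h = 194923749888 (h = (-7072 + 1321)*(1435 + (8727 + (14*14)*2)*(-379 - 3338)) = -5751*(1435 + (8727 + 196*2)*(-3717)) = -5751*(1435 + (8727 + 392)*(-3717)) = -5751*(1435 + 9119*(-3717)) = -5751*(1435 - 33895323) = -5751*(-33893888) = 194923749888)
M(184, 229)/(29925 + h) = (159 - 1*229)/(29925 + 194923749888) = (159 - 229)/194923779813 = -70*1/194923779813 = -10/27846254259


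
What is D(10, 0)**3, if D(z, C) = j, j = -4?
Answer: -64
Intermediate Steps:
D(z, C) = -4
D(10, 0)**3 = (-4)**3 = -64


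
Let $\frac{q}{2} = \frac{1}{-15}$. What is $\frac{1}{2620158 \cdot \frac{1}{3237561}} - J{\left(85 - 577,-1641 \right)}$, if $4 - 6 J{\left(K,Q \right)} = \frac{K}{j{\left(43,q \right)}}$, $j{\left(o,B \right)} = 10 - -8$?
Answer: $- \frac{31336459}{7860474} \approx -3.9866$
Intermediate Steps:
$q = - \frac{2}{15}$ ($q = \frac{2}{-15} = 2 \left(- \frac{1}{15}\right) = - \frac{2}{15} \approx -0.13333$)
$j{\left(o,B \right)} = 18$ ($j{\left(o,B \right)} = 10 + 8 = 18$)
$J{\left(K,Q \right)} = \frac{2}{3} - \frac{K}{108}$ ($J{\left(K,Q \right)} = \frac{2}{3} - \frac{K \frac{1}{18}}{6} = \frac{2}{3} - \frac{\frac{1}{18} K}{6} = \frac{2}{3} - \frac{K}{108}$)
$\frac{1}{2620158 \cdot \frac{1}{3237561}} - J{\left(85 - 577,-1641 \right)} = \frac{1}{2620158 \cdot \frac{1}{3237561}} - \left(\frac{2}{3} - \frac{85 - 577}{108}\right) = \frac{1}{2620158 \cdot \frac{1}{3237561}} - \left(\frac{2}{3} - - \frac{41}{9}\right) = \frac{1}{\frac{873386}{1079187}} - \left(\frac{2}{3} + \frac{41}{9}\right) = \frac{1079187}{873386} - \frac{47}{9} = - \frac{31336459}{7860474}$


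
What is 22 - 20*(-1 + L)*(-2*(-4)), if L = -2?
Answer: 502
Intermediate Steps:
22 - 20*(-1 + L)*(-2*(-4)) = 22 - 20*(-1 - 2)*(-2*(-4)) = 22 - (-60)*8 = 22 - 20*(-24) = 22 + 480 = 502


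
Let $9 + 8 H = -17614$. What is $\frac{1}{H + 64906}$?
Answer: $\frac{8}{501625} \approx 1.5948 \cdot 10^{-5}$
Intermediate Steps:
$H = - \frac{17623}{8}$ ($H = - \frac{9}{8} + \frac{1}{8} \left(-17614\right) = - \frac{9}{8} - \frac{8807}{4} = - \frac{17623}{8} \approx -2202.9$)
$\frac{1}{H + 64906} = \frac{1}{- \frac{17623}{8} + 64906} = \frac{1}{\frac{501625}{8}} = \frac{8}{501625}$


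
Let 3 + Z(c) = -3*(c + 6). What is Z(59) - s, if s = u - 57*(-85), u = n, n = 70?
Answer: -5113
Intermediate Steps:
u = 70
Z(c) = -21 - 3*c (Z(c) = -3 - 3*(c + 6) = -3 - 3*(6 + c) = -3 + (-18 - 3*c) = -21 - 3*c)
s = 4915 (s = 70 - 57*(-85) = 70 + 4845 = 4915)
Z(59) - s = (-21 - 3*59) - 1*4915 = (-21 - 177) - 4915 = -198 - 4915 = -5113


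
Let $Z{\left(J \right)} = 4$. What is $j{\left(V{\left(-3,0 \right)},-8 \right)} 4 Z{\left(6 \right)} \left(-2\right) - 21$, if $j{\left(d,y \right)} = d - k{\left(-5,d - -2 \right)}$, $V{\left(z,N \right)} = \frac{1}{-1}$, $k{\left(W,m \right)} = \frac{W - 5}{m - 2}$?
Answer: $331$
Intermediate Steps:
$k{\left(W,m \right)} = \frac{-5 + W}{-2 + m}$
$V{\left(z,N \right)} = -1$
$j{\left(d,y \right)} = d + \frac{10}{d}$ ($j{\left(d,y \right)} = d - \frac{-5 - 5}{-2 + \left(d - -2\right)} = d - \frac{1}{-2 + \left(d + 2\right)} \left(-10\right) = d - \frac{1}{-2 + \left(2 + d\right)} \left(-10\right) = d - \frac{1}{d} \left(-10\right) = d - - \frac{10}{d} = d + \frac{10}{d}$)
$j{\left(V{\left(-3,0 \right)},-8 \right)} 4 Z{\left(6 \right)} \left(-2\right) - 21 = \left(-1 + \frac{10}{-1}\right) 4 \cdot 4 \left(-2\right) - 21 = \left(-1 + 10 \left(-1\right)\right) 16 \left(-2\right) - 21 = \left(-1 - 10\right) \left(-32\right) - 21 = \left(-11\right) \left(-32\right) - 21 = 352 - 21 = 331$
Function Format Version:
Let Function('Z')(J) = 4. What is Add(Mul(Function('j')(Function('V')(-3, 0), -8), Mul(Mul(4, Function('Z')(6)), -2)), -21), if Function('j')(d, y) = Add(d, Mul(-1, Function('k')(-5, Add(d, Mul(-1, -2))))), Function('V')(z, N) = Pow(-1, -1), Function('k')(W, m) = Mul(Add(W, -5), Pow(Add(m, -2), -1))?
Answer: 331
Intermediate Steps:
Function('k')(W, m) = Mul(Pow(Add(-2, m), -1), Add(-5, W)) (Function('k')(W, m) = Mul(Add(-5, W), Pow(Add(-2, m), -1)) = Mul(Pow(Add(-2, m), -1), Add(-5, W)))
Function('V')(z, N) = -1
Function('j')(d, y) = Add(d, Mul(10, Pow(d, -1))) (Function('j')(d, y) = Add(d, Mul(-1, Mul(Pow(Add(-2, Add(d, Mul(-1, -2))), -1), Add(-5, -5)))) = Add(d, Mul(-1, Mul(Pow(Add(-2, Add(d, 2)), -1), -10))) = Add(d, Mul(-1, Mul(Pow(Add(-2, Add(2, d)), -1), -10))) = Add(d, Mul(-1, Mul(Pow(d, -1), -10))) = Add(d, Mul(-1, Mul(-10, Pow(d, -1)))) = Add(d, Mul(10, Pow(d, -1))))
Add(Mul(Function('j')(Function('V')(-3, 0), -8), Mul(Mul(4, Function('Z')(6)), -2)), -21) = Add(Mul(Add(-1, Mul(10, Pow(-1, -1))), Mul(Mul(4, 4), -2)), -21) = Add(Mul(Add(-1, Mul(10, -1)), Mul(16, -2)), -21) = Add(Mul(Add(-1, -10), -32), -21) = Add(Mul(-11, -32), -21) = Add(352, -21) = 331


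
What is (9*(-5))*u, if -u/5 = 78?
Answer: 17550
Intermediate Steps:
u = -390 (u = -5*78 = -390)
(9*(-5))*u = (9*(-5))*(-390) = -45*(-390) = 17550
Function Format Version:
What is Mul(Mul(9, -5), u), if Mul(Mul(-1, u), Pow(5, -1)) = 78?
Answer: 17550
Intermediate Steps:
u = -390 (u = Mul(-5, 78) = -390)
Mul(Mul(9, -5), u) = Mul(Mul(9, -5), -390) = Mul(-45, -390) = 17550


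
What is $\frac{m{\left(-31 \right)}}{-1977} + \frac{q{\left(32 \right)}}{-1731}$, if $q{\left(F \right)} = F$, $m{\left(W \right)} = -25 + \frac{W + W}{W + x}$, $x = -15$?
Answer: $- \frac{171136}{26236767} \approx -0.0065228$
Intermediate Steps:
$m{\left(W \right)} = -25 + \frac{2 W}{-15 + W}$ ($m{\left(W \right)} = -25 + \frac{W + W}{W - 15} = -25 + \frac{2 W}{-15 + W}$)
$\frac{m{\left(-31 \right)}}{-1977} + \frac{q{\left(32 \right)}}{-1731} = \frac{\frac{1}{-15 - 31} \left(375 - -713\right)}{-1977} + \frac{32}{-1731} = \frac{375 + 713}{-46} \left(- \frac{1}{1977}\right) + 32 \left(- \frac{1}{1731}\right) = \left(- \frac{1}{46}\right) 1088 \left(- \frac{1}{1977}\right) - \frac{32}{1731} = \left(- \frac{544}{23}\right) \left(- \frac{1}{1977}\right) - \frac{32}{1731} = \frac{544}{45471} - \frac{32}{1731} = - \frac{171136}{26236767}$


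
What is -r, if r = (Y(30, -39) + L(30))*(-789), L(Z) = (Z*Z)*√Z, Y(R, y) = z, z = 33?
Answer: 26037 + 710100*√30 ≈ 3.9154e+6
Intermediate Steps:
Y(R, y) = 33
L(Z) = Z^(5/2) (L(Z) = Z²*√Z = Z^(5/2))
r = -26037 - 710100*√30 (r = (33 + 30^(5/2))*(-789) = (33 + 900*√30)*(-789) = -26037 - 710100*√30 ≈ -3.9154e+6)
-r = -(-26037 - 710100*√30) = 26037 + 710100*√30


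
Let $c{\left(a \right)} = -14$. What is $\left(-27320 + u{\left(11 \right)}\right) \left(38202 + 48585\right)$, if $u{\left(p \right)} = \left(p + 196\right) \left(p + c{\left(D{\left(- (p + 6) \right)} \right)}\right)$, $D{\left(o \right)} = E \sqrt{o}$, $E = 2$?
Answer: $-2424915567$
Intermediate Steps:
$D{\left(o \right)} = 2 \sqrt{o}$
$u{\left(p \right)} = \left(-14 + p\right) \left(196 + p\right)$ ($u{\left(p \right)} = \left(p + 196\right) \left(p - 14\right) = \left(196 + p\right) \left(-14 + p\right) = \left(-14 + p\right) \left(196 + p\right)$)
$\left(-27320 + u{\left(11 \right)}\right) \left(38202 + 48585\right) = \left(-27320 + \left(-2744 + 11^{2} + 182 \cdot 11\right)\right) \left(38202 + 48585\right) = \left(-27320 + \left(-2744 + 121 + 2002\right)\right) 86787 = \left(-27320 - 621\right) 86787 = \left(-27941\right) 86787 = -2424915567$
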